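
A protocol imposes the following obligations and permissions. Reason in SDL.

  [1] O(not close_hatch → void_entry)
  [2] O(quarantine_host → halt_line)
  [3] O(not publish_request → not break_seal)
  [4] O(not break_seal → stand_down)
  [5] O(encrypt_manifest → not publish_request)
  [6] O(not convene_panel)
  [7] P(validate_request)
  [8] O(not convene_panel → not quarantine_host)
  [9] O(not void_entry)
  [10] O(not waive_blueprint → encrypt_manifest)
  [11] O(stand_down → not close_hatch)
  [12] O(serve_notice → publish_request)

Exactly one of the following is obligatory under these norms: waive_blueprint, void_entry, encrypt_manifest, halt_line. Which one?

Premise 9 gives O(not void_entry).
The contrapositive of premise 1 (O(not close_hatch → void_entry)) is O(not void_entry → close_hatch), and O(not void_entry) is already established, so O(close_hatch).
The contrapositive of premise 11 (O(stand_down → not close_hatch)) is O(close_hatch → not stand_down), and O(close_hatch) is already established, so O(not stand_down).
Premise 4 is O(not break_seal → stand_down); contrapositively O(not stand_down → break_seal). Since O(not stand_down) holds, K gives O(break_seal).
Premise 3, O(not publish_request → not break_seal), contraposes to O(break_seal → publish_request); with O(break_seal) we get O(publish_request).
Premise 5, O(encrypt_manifest → not publish_request), contraposes to O(publish_request → not encrypt_manifest); with O(publish_request) we get O(not encrypt_manifest).
The contrapositive of premise 10 (O(not waive_blueprint → encrypt_manifest)) is O(not encrypt_manifest → waive_blueprint), and O(not encrypt_manifest) is already established, so O(waive_blueprint).
So O(waive_blueprint) holds — waive_blueprint is obligatory. None of the other listed options is made obligatory by any chain of premises.

waive_blueprint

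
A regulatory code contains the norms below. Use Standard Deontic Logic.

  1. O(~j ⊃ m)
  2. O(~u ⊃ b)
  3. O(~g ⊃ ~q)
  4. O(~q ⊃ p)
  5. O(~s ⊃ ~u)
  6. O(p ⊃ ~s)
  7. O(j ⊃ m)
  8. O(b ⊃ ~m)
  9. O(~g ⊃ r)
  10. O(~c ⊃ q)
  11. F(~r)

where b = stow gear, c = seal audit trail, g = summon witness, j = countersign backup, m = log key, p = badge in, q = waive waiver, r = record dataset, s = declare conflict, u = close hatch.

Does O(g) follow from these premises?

Premises 1 and 7 cover both cases: O(~j ⊃ m) and O(j ⊃ m). Since ~j ∨ j is a tautology, O(m) follows.
Premise 8, O(b ⊃ ~m), contraposes to O(m ⊃ ~b); with O(m) we get O(~b).
Premise 2 is O(~u ⊃ b); contrapositively O(~b ⊃ u). Since O(~b) holds, K gives O(u).
Premise 5 is O(~s ⊃ ~u); contrapositively O(u ⊃ s). Since O(u) holds, K gives O(s).
Premise 6 is O(p ⊃ ~s); contrapositively O(s ⊃ ~p). Since O(s) holds, K gives O(~p).
Premise 4, O(~q ⊃ p), contraposes to O(~p ⊃ q); with O(~p) we get O(q).
Premise 3 is O(~g ⊃ ~q); contrapositively O(q ⊃ g). Since O(q) holds, K gives O(g).
Premises 9, 10, 11 do not contribute to this derivation.
So O(g) follows.

Yes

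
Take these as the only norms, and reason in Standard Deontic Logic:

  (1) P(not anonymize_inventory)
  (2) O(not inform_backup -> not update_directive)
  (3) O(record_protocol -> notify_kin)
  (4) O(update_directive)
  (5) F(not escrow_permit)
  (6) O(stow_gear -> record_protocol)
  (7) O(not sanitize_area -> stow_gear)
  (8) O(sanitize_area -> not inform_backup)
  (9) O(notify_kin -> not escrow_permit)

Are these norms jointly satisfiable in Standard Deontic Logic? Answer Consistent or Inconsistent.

F(not escrow_permit) at premise 5 means O(escrow_permit).
Premise 9 is O(notify_kin -> not escrow_permit); contrapositively O(escrow_permit -> not notify_kin). Since O(escrow_permit) holds, K gives O(not notify_kin).
Premise 3, O(record_protocol -> notify_kin), contraposes to O(not notify_kin -> not record_protocol); with O(not notify_kin) we get O(not record_protocol).
Premise 6 is O(stow_gear -> record_protocol); contrapositively O(not record_protocol -> not stow_gear). Since O(not record_protocol) holds, K gives O(not stow_gear).
Premise 7 is O(not sanitize_area -> stow_gear); contrapositively O(not stow_gear -> sanitize_area). Since O(not stow_gear) holds, K gives O(sanitize_area).
From O(sanitize_area) and premise 8, O(sanitize_area -> not inform_backup), we obtain O(not inform_backup).
Premise 2 is O(not inform_backup -> not update_directive); since O(not inform_backup), deontic closure gives O(not update_directive).
Yet premise 4 states O(update_directive).
We now have both O(not update_directive) and O(update_directive) — update_directive is simultaneously obligatory and forbidden, violating the D-axiom.

Inconsistent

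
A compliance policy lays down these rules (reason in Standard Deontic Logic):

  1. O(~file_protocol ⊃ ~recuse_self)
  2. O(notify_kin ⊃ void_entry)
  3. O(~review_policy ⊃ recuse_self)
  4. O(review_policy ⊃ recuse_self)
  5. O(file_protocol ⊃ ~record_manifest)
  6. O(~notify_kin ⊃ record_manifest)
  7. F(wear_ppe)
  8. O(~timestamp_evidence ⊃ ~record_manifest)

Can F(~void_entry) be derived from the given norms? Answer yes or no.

Yes

Premises 4 and 3 cover both cases: O(review_policy ⊃ recuse_self) and O(~review_policy ⊃ recuse_self). Since review_policy ∨ ~review_policy is a tautology, O(recuse_self) follows.
The contrapositive of premise 1 (O(~file_protocol ⊃ ~recuse_self)) is O(recuse_self ⊃ file_protocol), and O(recuse_self) is already established, so O(file_protocol).
From O(file_protocol) and premise 5, O(file_protocol ⊃ ~record_manifest), we obtain O(~record_manifest).
Premise 6 is O(~notify_kin ⊃ record_manifest); contrapositively O(~record_manifest ⊃ notify_kin). Since O(~record_manifest) holds, K gives O(notify_kin).
Applying K to premise 2 (O(notify_kin ⊃ void_entry)) and O(notify_kin) yields O(void_entry).
Premises 7, 8 do not contribute to this derivation.
So O(void_entry) holds, i.e. F(~void_entry). The claim follows.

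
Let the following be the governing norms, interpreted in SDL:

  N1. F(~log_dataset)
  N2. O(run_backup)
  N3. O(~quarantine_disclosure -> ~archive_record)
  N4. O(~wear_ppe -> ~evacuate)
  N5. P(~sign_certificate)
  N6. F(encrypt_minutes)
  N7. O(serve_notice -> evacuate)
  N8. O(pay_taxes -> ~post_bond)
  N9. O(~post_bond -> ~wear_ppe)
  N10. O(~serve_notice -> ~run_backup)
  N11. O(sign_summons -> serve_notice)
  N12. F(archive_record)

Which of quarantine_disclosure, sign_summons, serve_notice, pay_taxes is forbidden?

pay_taxes

Premise 2 states O(run_backup) outright.
Premise 10 is O(~serve_notice -> ~run_backup); contrapositively O(run_backup -> serve_notice). Since O(run_backup) holds, K gives O(serve_notice).
Applying K to premise 7 (O(serve_notice -> evacuate)) and O(serve_notice) yields O(evacuate).
Premise 4, O(~wear_ppe -> ~evacuate), contraposes to O(evacuate -> wear_ppe); with O(evacuate) we get O(wear_ppe).
Premise 9, O(~post_bond -> ~wear_ppe), contraposes to O(wear_ppe -> post_bond); with O(wear_ppe) we get O(post_bond).
The contrapositive of premise 8 (O(pay_taxes -> ~post_bond)) is O(post_bond -> ~pay_taxes), and O(post_bond) is already established, so O(~pay_taxes).
So O(~pay_taxes) holds, i.e. pay_taxes is forbidden. None of the other listed options is forbidden under the premises.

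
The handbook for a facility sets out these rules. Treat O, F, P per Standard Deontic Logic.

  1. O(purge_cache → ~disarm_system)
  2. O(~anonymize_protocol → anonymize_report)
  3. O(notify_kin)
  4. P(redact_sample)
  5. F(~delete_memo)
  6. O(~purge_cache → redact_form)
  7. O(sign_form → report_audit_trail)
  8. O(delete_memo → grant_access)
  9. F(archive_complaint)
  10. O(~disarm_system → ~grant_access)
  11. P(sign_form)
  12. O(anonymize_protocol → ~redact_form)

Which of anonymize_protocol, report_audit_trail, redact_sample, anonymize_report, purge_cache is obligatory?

anonymize_report

Premise 5, F(~delete_memo), is equivalent to O(delete_memo).
From O(delete_memo) and premise 8, O(delete_memo → grant_access), we obtain O(grant_access).
The contrapositive of premise 10 (O(~disarm_system → ~grant_access)) is O(grant_access → disarm_system), and O(grant_access) is already established, so O(disarm_system).
Premise 1 is O(purge_cache → ~disarm_system); contrapositively O(disarm_system → ~purge_cache). Since O(disarm_system) holds, K gives O(~purge_cache).
Applying K to premise 6 (O(~purge_cache → redact_form)) and O(~purge_cache) yields O(redact_form).
Premise 12 is O(anonymize_protocol → ~redact_form); contrapositively O(redact_form → ~anonymize_protocol). Since O(redact_form) holds, K gives O(~anonymize_protocol).
With premise 2, O(~anonymize_protocol → anonymize_report), the K-axiom yields O(anonymize_report).
So O(anonymize_report) holds — anonymize_report is obligatory. None of the other listed options is made obligatory by any chain of premises.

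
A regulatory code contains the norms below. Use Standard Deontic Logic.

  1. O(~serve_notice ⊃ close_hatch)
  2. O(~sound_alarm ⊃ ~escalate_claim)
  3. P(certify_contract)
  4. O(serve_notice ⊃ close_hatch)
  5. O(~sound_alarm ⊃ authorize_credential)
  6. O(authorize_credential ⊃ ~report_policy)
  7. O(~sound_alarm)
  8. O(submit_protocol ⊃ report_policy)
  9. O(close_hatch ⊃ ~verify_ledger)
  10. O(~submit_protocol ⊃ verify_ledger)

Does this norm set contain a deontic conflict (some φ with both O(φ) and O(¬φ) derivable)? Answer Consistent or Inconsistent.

Premises 1 and 4 are O(~serve_notice ⊃ close_hatch) and O(serve_notice ⊃ close_hatch); every ideal world satisfies ~serve_notice or serve_notice, so in either case close_hatch holds — hence O(close_hatch).
With premise 9, O(close_hatch ⊃ ~verify_ledger), the K-axiom yields O(~verify_ledger).
Premise 10, O(~submit_protocol ⊃ verify_ledger), contraposes to O(~verify_ledger ⊃ submit_protocol); with O(~verify_ledger) we get O(submit_protocol).
With premise 8, O(submit_protocol ⊃ report_policy), the K-axiom yields O(report_policy).
The contrapositive of premise 6 (O(authorize_credential ⊃ ~report_policy)) is O(report_policy ⊃ ~authorize_credential), and O(report_policy) is already established, so O(~authorize_credential).
Premise 5, O(~sound_alarm ⊃ authorize_credential), contraposes to O(~authorize_credential ⊃ sound_alarm); with O(~authorize_credential) we get O(sound_alarm).
But premise 7 directly asserts O(~sound_alarm).
We now have both O(sound_alarm) and O(~sound_alarm) — sound_alarm is simultaneously obligatory and forbidden, violating the D-axiom.

Inconsistent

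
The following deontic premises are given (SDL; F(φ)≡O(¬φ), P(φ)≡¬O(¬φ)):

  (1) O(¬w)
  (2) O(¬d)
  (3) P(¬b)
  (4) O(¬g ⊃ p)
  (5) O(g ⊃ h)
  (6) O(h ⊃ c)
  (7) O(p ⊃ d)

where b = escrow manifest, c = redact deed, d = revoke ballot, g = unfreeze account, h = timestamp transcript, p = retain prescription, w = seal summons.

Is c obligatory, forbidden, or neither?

Premise 2 gives O(¬d).
Premise 7 is O(p ⊃ d); contrapositively O(¬d ⊃ ¬p). Since O(¬d) holds, K gives O(¬p).
Premise 4, O(¬g ⊃ p), contraposes to O(¬p ⊃ g); with O(¬p) we get O(g).
Premise 5 is O(g ⊃ h); since O(g), deontic closure gives O(h).
Applying K to premise 6 (O(h ⊃ c)) and O(h) yields O(c).
Premises 1, 3 do not contribute to this derivation.
Hence c is obligatory.

Obligatory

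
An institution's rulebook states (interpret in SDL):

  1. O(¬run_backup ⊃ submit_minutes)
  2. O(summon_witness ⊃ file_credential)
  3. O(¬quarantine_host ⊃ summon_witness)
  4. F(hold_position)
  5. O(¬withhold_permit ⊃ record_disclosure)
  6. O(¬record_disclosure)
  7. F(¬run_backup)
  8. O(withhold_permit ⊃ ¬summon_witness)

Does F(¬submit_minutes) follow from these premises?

Premise 1 is O(¬run_backup ⊃ submit_minutes), but O(¬run_backup) is not derivable from the premises, so it does not yield O(submit_minutes).
No other premise forces O(submit_minutes). An ideal world satisfying every premise can still have ¬submit_minutes true, so F(¬submit_minutes) is not derivable.

No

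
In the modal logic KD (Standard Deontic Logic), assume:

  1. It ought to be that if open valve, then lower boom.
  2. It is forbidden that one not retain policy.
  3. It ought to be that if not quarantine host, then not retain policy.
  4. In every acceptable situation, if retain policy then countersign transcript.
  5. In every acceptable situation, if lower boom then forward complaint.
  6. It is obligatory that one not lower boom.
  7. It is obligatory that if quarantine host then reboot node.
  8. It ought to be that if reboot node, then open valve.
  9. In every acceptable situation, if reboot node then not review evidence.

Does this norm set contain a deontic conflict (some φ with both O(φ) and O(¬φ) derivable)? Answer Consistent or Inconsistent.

Inconsistent

Premise 6 gives O(¬lower_boom).
Premise 1, O(open_valve → lower_boom), contraposes to O(¬lower_boom → ¬open_valve); with O(¬lower_boom) we get O(¬open_valve).
Premise 8 is O(reboot_node → open_valve); contrapositively O(¬open_valve → ¬reboot_node). Since O(¬open_valve) holds, K gives O(¬reboot_node).
Premise 7, O(quarantine_host → reboot_node), contraposes to O(¬reboot_node → ¬quarantine_host); with O(¬reboot_node) we get O(¬quarantine_host).
Premise 3 is O(¬quarantine_host → ¬retain_policy); since O(¬quarantine_host), deontic closure gives O(¬retain_policy).
However, F(¬retain_policy) at premise 2 amounts to O(retain_policy).
We now have both O(¬retain_policy) and O(retain_policy) — retain_policy is simultaneously obligatory and forbidden, violating the D-axiom.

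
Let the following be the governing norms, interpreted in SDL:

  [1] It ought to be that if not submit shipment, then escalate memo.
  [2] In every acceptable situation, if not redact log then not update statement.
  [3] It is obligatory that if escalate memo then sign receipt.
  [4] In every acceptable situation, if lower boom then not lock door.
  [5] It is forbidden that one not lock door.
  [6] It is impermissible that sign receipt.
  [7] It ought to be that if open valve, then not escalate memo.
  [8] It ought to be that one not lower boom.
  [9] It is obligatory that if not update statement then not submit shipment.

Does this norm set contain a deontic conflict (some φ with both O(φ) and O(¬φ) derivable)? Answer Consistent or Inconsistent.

Consistent

Premise 4 is O(lower_boom → ¬lock_door), but O(lower_boom) is not derivable from the premises, so it does not yield O(¬lock_door).
So O(¬lock_door) is not derivable, and the apparent clash with O(lock_door) does not arise.
A world satisfying every obligation exists (e.g. escalate_memo=false, lock_door=true, lower_boom=false, open_valve=false, redact_log=true, sign_receipt=false, submit_shipment=true, update_statement=true); no atom is both obligatory and forbidden, so the set is consistent.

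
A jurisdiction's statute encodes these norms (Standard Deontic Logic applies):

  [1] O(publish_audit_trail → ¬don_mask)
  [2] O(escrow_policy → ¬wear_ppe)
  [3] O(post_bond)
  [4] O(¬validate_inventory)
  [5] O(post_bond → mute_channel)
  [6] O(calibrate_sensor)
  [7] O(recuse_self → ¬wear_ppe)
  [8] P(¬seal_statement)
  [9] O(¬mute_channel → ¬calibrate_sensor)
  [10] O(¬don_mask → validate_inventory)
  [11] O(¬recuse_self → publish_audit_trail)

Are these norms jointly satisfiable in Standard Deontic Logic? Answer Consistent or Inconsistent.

Consistent

Premise 9 is O(¬mute_channel → ¬calibrate_sensor), but O(¬mute_channel) is not derivable from the premises, so it does not yield O(¬calibrate_sensor).
So O(¬calibrate_sensor) is not derivable, and the apparent clash with O(calibrate_sensor) does not arise.
A world satisfying every obligation exists (e.g. calibrate_sensor=true, don_mask=true, escrow_policy=false, mute_channel=true, post_bond=true, publish_audit_trail=false, recuse_self=true, seal_statement=false, validate_inventory=false, wear_ppe=false); no atom is both obligatory and forbidden, so the set is consistent.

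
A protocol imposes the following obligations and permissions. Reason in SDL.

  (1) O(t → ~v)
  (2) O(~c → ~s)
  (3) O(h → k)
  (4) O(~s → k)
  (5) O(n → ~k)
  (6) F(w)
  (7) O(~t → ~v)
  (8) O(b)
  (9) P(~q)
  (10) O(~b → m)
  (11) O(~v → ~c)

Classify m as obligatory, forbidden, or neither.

Premise 10 is O(~b → m), but O(~b) is not derivable from the premises, so it does not yield O(m).
No premise or chain of K-axiom applications forces O(m), and none forces O(~m). So m is neither obligatory nor forbidden under these norms.

Neither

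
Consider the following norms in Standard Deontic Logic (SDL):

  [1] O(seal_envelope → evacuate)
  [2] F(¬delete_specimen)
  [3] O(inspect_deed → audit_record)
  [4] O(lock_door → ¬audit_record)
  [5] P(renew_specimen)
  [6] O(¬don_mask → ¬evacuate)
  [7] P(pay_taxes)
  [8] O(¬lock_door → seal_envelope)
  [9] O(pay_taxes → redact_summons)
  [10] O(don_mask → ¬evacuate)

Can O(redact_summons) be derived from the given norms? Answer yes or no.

No

Premise 9 is O(pay_taxes → redact_summons), but O(pay_taxes) is not derivable from the premises (the permission P(pay_taxes) asserts only ¬O(¬pay_taxes), not O(pay_taxes)), so it does not yield O(redact_summons).
No other premise forces O(redact_summons). An ideal world satisfying every premise can still have redact_summons false, so O(redact_summons) is not derivable.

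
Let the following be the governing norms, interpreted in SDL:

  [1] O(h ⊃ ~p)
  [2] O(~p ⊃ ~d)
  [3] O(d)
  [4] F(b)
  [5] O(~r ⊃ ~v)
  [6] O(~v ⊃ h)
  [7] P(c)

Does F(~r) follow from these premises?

From premise 3 we have O(d).
Premise 2 is O(~p ⊃ ~d); contrapositively O(d ⊃ p). Since O(d) holds, K gives O(p).
Premise 1, O(h ⊃ ~p), contraposes to O(p ⊃ ~h); with O(p) we get O(~h).
The contrapositive of premise 6 (O(~v ⊃ h)) is O(~h ⊃ v), and O(~h) is already established, so O(v).
The contrapositive of premise 5 (O(~r ⊃ ~v)) is O(v ⊃ r), and O(v) is already established, so O(r).
Premises 4, 7 do not contribute to this derivation.
So O(r) holds, i.e. F(~r). The claim follows.

Yes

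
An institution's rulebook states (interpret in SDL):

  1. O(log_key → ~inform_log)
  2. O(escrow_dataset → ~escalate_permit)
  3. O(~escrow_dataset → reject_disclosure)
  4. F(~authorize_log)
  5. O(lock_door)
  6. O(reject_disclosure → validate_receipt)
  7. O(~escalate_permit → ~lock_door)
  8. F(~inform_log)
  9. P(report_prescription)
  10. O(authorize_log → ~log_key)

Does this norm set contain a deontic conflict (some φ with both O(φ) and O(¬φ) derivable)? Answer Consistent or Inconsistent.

Consistent

Premise 1 is O(log_key → ~inform_log), but O(log_key) is not derivable from the premises, so it does not yield O(~inform_log).
So O(~inform_log) is not derivable, and the apparent clash with O(inform_log) does not arise.
A world satisfying every obligation exists (e.g. authorize_log=true, escalate_permit=true, escrow_dataset=false, inform_log=true, lock_door=true, log_key=false, reject_disclosure=true, report_prescription=false, validate_receipt=true); no atom is both obligatory and forbidden, so the set is consistent.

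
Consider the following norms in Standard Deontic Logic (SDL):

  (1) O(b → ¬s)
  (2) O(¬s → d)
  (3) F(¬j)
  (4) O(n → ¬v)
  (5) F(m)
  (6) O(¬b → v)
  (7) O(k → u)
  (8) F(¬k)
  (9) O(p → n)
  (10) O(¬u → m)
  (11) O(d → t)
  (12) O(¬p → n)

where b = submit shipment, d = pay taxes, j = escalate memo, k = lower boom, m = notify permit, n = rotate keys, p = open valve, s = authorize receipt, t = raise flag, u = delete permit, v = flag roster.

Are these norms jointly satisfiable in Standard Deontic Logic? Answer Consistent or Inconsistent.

Premise 10 is O(¬u → m), but O(¬u) is not derivable from the premises, so it does not yield O(m).
So O(m) is not derivable, and the apparent clash with O(¬m) does not arise.
A world satisfying every obligation exists (e.g. b=true, d=true, j=true, k=true, m=false, n=true, p=false, s=false, t=true, u=true, v=false); no atom is both obligatory and forbidden, so the set is consistent.

Consistent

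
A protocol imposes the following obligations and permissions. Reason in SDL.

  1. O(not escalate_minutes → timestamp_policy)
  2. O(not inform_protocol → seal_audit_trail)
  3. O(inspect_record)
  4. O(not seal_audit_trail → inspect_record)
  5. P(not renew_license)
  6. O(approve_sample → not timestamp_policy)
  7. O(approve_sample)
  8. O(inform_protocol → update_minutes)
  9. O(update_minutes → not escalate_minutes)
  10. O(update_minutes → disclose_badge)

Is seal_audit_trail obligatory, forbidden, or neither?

From premise 7 we have O(approve_sample).
From O(approve_sample) and premise 6, O(approve_sample → not timestamp_policy), we obtain O(not timestamp_policy).
Premise 1, O(not escalate_minutes → timestamp_policy), contraposes to O(not timestamp_policy → escalate_minutes); with O(not timestamp_policy) we get O(escalate_minutes).
The contrapositive of premise 9 (O(update_minutes → not escalate_minutes)) is O(escalate_minutes → not update_minutes), and O(escalate_minutes) is already established, so O(not update_minutes).
Premise 8 is O(inform_protocol → update_minutes); contrapositively O(not update_minutes → not inform_protocol). Since O(not update_minutes) holds, K gives O(not inform_protocol).
From O(not inform_protocol) and premise 2, O(not inform_protocol → seal_audit_trail), we obtain O(seal_audit_trail).
Premises 3, 4, 5, 10 do not contribute to this derivation.
Hence seal_audit_trail is obligatory.

Obligatory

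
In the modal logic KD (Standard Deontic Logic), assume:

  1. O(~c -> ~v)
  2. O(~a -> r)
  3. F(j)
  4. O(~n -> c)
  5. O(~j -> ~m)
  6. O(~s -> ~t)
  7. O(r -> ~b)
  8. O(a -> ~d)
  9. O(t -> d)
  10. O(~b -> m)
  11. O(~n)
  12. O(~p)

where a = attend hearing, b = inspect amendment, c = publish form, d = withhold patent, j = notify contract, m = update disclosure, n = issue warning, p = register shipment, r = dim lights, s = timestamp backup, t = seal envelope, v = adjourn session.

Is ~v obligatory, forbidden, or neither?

Premise 1 is O(~c -> ~v), but O(~c) is not derivable from the premises, so it does not yield O(~v).
No premise or chain of K-axiom applications forces O(~v), and none forces O(v). So ~v is neither obligatory nor forbidden under these norms.

Neither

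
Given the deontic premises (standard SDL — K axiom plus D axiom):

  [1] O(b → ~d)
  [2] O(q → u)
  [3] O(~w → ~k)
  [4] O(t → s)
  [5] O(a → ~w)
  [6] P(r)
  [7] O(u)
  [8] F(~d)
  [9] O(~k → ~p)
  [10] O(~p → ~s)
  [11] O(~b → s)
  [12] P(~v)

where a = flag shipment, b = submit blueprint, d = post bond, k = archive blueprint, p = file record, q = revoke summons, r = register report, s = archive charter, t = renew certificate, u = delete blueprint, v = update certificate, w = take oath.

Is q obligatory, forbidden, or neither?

Neither

Premise 2 is O(q → u); even if O(u) held, inferring O(q) would be affirming the consequent — invalid.
No premise or chain of K-axiom applications forces O(q), and none forces O(~q). So q is neither obligatory nor forbidden under these norms.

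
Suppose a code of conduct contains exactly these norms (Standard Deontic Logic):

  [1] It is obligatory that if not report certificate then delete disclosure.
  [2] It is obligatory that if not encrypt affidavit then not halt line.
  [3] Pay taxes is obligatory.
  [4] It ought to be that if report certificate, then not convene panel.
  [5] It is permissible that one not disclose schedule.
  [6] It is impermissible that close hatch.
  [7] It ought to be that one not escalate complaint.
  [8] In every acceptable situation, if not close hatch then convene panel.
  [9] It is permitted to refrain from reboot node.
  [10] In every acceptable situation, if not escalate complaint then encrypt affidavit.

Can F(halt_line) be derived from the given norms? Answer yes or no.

No

Premise 2 is O(¬encrypt_affidavit → ¬halt_line), but O(¬encrypt_affidavit) is not derivable from the premises, so it does not yield O(¬halt_line).
No other premise forces O(¬halt_line). An ideal world satisfying every premise can still have halt_line true, so F(halt_line) is not derivable.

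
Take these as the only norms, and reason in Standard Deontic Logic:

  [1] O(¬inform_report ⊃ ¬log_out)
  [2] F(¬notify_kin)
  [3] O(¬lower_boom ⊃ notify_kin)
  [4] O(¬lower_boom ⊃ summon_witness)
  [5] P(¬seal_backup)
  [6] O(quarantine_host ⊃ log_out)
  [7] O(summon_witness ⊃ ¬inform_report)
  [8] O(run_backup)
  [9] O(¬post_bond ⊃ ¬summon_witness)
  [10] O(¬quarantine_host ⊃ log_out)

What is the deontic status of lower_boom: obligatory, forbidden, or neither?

Obligatory

Premises 6 and 10 are O(quarantine_host ⊃ log_out) and O(¬quarantine_host ⊃ log_out); every ideal world satisfies quarantine_host or ¬quarantine_host, so in either case log_out holds — hence O(log_out).
Premise 1, O(¬inform_report ⊃ ¬log_out), contraposes to O(log_out ⊃ inform_report); with O(log_out) we get O(inform_report).
Premise 7 is O(summon_witness ⊃ ¬inform_report); contrapositively O(inform_report ⊃ ¬summon_witness). Since O(inform_report) holds, K gives O(¬summon_witness).
Premise 4, O(¬lower_boom ⊃ summon_witness), contraposes to O(¬summon_witness ⊃ lower_boom); with O(¬summon_witness) we get O(lower_boom).
Premises 2, 3, 5, 8, 9 do not contribute to this derivation.
Hence lower_boom is obligatory.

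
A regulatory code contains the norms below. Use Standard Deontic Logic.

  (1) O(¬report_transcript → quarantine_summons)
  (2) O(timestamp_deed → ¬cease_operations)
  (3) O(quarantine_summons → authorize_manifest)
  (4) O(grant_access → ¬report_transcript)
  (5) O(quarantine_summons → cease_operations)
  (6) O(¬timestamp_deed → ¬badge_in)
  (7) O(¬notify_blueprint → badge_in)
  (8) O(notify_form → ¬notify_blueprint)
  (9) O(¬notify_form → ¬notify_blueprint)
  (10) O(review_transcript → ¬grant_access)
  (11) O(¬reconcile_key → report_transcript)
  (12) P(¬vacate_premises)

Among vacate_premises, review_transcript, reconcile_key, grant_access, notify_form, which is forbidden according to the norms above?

By case analysis on ¬notify_form: premise 9 gives O(¬notify_form → ¬notify_blueprint) and premise 8 gives O(notify_form → ¬notify_blueprint), so O(¬notify_blueprint) either way.
From O(¬notify_blueprint) and premise 7, O(¬notify_blueprint → badge_in), we obtain O(badge_in).
Premise 6, O(¬timestamp_deed → ¬badge_in), contraposes to O(badge_in → timestamp_deed); with O(badge_in) we get O(timestamp_deed).
Applying K to premise 2 (O(timestamp_deed → ¬cease_operations)) and O(timestamp_deed) yields O(¬cease_operations).
Premise 5 is O(quarantine_summons → cease_operations); contrapositively O(¬cease_operations → ¬quarantine_summons). Since O(¬cease_operations) holds, K gives O(¬quarantine_summons).
Premise 1 is O(¬report_transcript → quarantine_summons); contrapositively O(¬quarantine_summons → report_transcript). Since O(¬quarantine_summons) holds, K gives O(report_transcript).
The contrapositive of premise 4 (O(grant_access → ¬report_transcript)) is O(report_transcript → ¬grant_access), and O(report_transcript) is already established, so O(¬grant_access).
So O(¬grant_access) holds, i.e. grant_access is forbidden. None of the other listed options is forbidden under the premises.

grant_access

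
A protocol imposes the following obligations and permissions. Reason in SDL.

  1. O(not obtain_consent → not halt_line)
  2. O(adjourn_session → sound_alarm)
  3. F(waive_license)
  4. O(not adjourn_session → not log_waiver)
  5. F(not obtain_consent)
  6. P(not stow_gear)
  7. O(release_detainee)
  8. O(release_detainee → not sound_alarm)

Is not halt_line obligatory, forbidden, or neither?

Premise 1 is O(not obtain_consent → not halt_line), but O(not obtain_consent) is not derivable from the premises, so it does not yield O(not halt_line).
No premise or chain of K-axiom applications forces O(not halt_line), and none forces O(halt_line). So not halt_line is neither obligatory nor forbidden under these norms.

Neither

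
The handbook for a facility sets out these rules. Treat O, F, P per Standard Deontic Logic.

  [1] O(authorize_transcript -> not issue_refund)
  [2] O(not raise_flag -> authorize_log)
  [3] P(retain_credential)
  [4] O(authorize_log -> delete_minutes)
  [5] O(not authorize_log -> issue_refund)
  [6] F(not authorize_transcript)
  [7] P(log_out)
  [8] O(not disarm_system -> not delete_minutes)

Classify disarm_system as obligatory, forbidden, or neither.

Premise 6, F(not authorize_transcript), is equivalent to O(authorize_transcript).
With premise 1, O(authorize_transcript -> not issue_refund), the K-axiom yields O(not issue_refund).
The contrapositive of premise 5 (O(not authorize_log -> issue_refund)) is O(not issue_refund -> authorize_log), and O(not issue_refund) is already established, so O(authorize_log).
Premise 4 is O(authorize_log -> delete_minutes); since O(authorize_log), deontic closure gives O(delete_minutes).
Premise 8, O(not disarm_system -> not delete_minutes), contraposes to O(delete_minutes -> disarm_system); with O(delete_minutes) we get O(disarm_system).
Premises 2, 3, 7 do not contribute to this derivation.
Hence disarm_system is obligatory.

Obligatory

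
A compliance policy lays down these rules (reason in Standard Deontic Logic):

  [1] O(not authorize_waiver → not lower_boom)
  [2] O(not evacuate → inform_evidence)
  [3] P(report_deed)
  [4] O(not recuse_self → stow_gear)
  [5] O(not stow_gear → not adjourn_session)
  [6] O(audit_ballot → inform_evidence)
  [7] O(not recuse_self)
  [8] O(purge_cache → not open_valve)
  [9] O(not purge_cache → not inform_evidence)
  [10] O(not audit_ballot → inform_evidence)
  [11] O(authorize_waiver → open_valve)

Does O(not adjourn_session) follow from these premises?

No

Premise 5 is O(not stow_gear → not adjourn_session), but O(not stow_gear) is not derivable from the premises, so it does not yield O(not adjourn_session).
No other premise forces O(not adjourn_session). An ideal world satisfying every premise can still have not adjourn_session false, so O(not adjourn_session) is not derivable.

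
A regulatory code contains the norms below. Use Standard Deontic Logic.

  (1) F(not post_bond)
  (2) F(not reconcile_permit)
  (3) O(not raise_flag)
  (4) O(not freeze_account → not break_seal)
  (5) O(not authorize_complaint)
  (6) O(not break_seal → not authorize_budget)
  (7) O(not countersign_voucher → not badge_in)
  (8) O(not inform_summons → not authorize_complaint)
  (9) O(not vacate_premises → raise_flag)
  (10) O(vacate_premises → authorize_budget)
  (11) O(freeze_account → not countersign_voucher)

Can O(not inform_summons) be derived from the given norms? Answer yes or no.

Premise 8 is O(not inform_summons → not authorize_complaint); even if O(not authorize_complaint) held, inferring O(not inform_summons) would be affirming the consequent — invalid.
No other premise forces O(not inform_summons). An ideal world satisfying every premise can still have not inform_summons false, so O(not inform_summons) is not derivable.

No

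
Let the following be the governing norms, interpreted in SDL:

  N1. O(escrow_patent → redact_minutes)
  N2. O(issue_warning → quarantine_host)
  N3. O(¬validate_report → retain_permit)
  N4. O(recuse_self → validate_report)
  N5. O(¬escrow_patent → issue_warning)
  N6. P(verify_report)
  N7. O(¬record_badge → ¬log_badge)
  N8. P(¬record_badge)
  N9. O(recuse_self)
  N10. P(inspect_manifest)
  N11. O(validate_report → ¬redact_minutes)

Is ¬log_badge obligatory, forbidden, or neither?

Premise 7 is O(¬record_badge → ¬log_badge), but O(¬record_badge) is not derivable from the premises (the permission P(¬record_badge) asserts only ¬O(record_badge), not O(¬record_badge)), so it does not yield O(¬log_badge).
No premise or chain of K-axiom applications forces O(¬log_badge), and none forces O(log_badge). So ¬log_badge is neither obligatory nor forbidden under these norms.

Neither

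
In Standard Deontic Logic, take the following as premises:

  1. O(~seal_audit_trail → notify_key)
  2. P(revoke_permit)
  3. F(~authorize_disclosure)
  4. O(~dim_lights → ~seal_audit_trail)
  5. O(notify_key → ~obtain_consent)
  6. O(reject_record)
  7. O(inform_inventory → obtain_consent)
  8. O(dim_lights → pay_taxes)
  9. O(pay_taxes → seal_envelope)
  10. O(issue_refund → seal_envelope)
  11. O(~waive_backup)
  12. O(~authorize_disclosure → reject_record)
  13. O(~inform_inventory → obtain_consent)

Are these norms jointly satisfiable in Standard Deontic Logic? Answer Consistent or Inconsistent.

Consistent

Premise 12 is O(~authorize_disclosure → reject_record); even if O(reject_record) held, inferring O(~authorize_disclosure) would be affirming the consequent — invalid.
So O(~authorize_disclosure) is not derivable, and the apparent clash with O(authorize_disclosure) does not arise.
A world satisfying every obligation exists (e.g. authorize_disclosure=true, dim_lights=true, inform_inventory=false, issue_refund=false, notify_key=false, obtain_consent=true, pay_taxes=true, reject_record=true, revoke_permit=false, seal_audit_trail=true, seal_envelope=true, waive_backup=false); no atom is both obligatory and forbidden, so the set is consistent.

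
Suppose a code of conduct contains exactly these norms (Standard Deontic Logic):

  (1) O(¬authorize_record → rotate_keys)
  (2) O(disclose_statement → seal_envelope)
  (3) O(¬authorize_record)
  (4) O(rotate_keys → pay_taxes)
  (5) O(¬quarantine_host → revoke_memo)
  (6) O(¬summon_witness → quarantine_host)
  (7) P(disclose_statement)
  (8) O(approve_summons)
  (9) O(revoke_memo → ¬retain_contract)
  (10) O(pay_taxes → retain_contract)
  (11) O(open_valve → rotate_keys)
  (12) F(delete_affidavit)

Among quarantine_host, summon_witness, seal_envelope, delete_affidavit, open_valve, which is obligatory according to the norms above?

quarantine_host

Premise 3 gives O(¬authorize_record).
Premise 1 is O(¬authorize_record → rotate_keys); since O(¬authorize_record), deontic closure gives O(rotate_keys).
With premise 4, O(rotate_keys → pay_taxes), the K-axiom yields O(pay_taxes).
With premise 10, O(pay_taxes → retain_contract), the K-axiom yields O(retain_contract).
Premise 9, O(revoke_memo → ¬retain_contract), contraposes to O(retain_contract → ¬revoke_memo); with O(retain_contract) we get O(¬revoke_memo).
Premise 5, O(¬quarantine_host → revoke_memo), contraposes to O(¬revoke_memo → quarantine_host); with O(¬revoke_memo) we get O(quarantine_host).
So O(quarantine_host) holds — quarantine_host is obligatory. None of the other listed options is made obligatory by any chain of premises.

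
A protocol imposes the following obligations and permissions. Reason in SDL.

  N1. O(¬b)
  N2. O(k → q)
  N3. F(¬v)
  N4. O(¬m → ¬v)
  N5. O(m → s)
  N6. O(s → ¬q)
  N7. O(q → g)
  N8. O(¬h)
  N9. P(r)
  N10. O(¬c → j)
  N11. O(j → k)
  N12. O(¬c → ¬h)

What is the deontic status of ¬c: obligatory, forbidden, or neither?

Forbidden

F(¬v) at premise 3 means O(v).
Premise 4 is O(¬m → ¬v); contrapositively O(v → m). Since O(v) holds, K gives O(m).
Premise 5 is O(m → s); since O(m), deontic closure gives O(s).
From O(s) and premise 6, O(s → ¬q), we obtain O(¬q).
Premise 2 is O(k → q); contrapositively O(¬q → ¬k). Since O(¬q) holds, K gives O(¬k).
The contrapositive of premise 11 (O(j → k)) is O(¬k → ¬j), and O(¬k) is already established, so O(¬j).
Premise 10, O(¬c → j), contraposes to O(¬j → c); with O(¬j) we get O(c).
Premises 1, 7, 8, 9, 12 do not contribute to this derivation.
Thus O(c), which is F(¬c): ¬c is forbidden.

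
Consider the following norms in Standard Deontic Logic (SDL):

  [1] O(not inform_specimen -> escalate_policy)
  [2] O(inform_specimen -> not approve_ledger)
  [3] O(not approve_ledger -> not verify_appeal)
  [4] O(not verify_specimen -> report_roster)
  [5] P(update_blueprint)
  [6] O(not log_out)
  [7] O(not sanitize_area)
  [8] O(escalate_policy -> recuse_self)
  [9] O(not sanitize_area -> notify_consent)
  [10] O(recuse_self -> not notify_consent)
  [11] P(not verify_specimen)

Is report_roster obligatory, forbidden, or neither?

Premise 4 is O(not verify_specimen -> report_roster), but O(not verify_specimen) is not derivable from the premises (the permission P(not verify_specimen) asserts only not O(verify_specimen), not O(not verify_specimen)), so it does not yield O(report_roster).
No premise or chain of K-axiom applications forces O(report_roster), and none forces O(not report_roster). So report_roster is neither obligatory nor forbidden under these norms.

Neither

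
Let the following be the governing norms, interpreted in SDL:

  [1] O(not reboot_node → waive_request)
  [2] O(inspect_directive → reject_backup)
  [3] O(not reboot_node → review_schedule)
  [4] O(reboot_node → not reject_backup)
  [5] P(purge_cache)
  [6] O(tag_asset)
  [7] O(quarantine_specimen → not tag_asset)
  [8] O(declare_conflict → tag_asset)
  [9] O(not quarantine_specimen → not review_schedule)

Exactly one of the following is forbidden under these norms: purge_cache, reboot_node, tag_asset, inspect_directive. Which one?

inspect_directive

Premise 6 gives O(tag_asset).
Premise 7, O(quarantine_specimen → not tag_asset), contraposes to O(tag_asset → not quarantine_specimen); with O(tag_asset) we get O(not quarantine_specimen).
From O(not quarantine_specimen) and premise 9, O(not quarantine_specimen → not review_schedule), we obtain O(not review_schedule).
The contrapositive of premise 3 (O(not reboot_node → review_schedule)) is O(not review_schedule → reboot_node), and O(not review_schedule) is already established, so O(reboot_node).
Applying K to premise 4 (O(reboot_node → not reject_backup)) and O(reboot_node) yields O(not reject_backup).
Premise 2 is O(inspect_directive → reject_backup); contrapositively O(not reject_backup → not inspect_directive). Since O(not reject_backup) holds, K gives O(not inspect_directive).
So O(not inspect_directive) holds, i.e. inspect_directive is forbidden. None of the other listed options is forbidden under the premises.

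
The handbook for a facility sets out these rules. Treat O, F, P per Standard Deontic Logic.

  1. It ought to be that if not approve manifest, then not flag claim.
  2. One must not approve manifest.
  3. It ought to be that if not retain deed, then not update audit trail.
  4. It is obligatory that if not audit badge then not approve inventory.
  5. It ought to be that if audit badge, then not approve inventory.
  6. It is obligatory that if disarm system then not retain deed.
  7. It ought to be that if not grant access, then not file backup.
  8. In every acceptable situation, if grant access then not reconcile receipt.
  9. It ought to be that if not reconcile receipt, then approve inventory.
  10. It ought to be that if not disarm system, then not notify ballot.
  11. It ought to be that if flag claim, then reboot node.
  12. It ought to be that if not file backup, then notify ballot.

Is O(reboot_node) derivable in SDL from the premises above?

No

Premise 11 is O(flag_claim → reboot_node), but O(flag_claim) is not derivable from the premises, so it does not yield O(reboot_node).
No other premise forces O(reboot_node). An ideal world satisfying every premise can still have reboot_node false, so O(reboot_node) is not derivable.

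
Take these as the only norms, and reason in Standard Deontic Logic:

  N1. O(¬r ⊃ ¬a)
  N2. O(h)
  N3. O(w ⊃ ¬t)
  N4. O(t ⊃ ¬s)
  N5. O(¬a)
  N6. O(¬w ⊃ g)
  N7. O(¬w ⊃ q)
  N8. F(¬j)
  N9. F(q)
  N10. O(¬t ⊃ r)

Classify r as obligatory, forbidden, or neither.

Obligatory

F(q) at premise 9 means O(¬q).
The contrapositive of premise 7 (O(¬w ⊃ q)) is O(¬q ⊃ w), and O(¬q) is already established, so O(w).
Applying K to premise 3 (O(w ⊃ ¬t)) and O(w) yields O(¬t).
From O(¬t) and premise 10, O(¬t ⊃ r), we obtain O(r).
Premises 1, 2, 4, 5, 6, 8 do not contribute to this derivation.
Hence r is obligatory.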